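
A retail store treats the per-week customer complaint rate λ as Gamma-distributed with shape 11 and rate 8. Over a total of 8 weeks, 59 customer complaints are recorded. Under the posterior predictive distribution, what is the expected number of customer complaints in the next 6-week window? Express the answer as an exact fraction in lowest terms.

105/4

Total count 59 over total exposure 8 weeks.
Conjugate update: add total count to the shape and total exposure to the rate, giving Gamma(70, 16).
Predictive mean over a 6-week window = T·E[λ|data] = 6·70/16 = 105/4.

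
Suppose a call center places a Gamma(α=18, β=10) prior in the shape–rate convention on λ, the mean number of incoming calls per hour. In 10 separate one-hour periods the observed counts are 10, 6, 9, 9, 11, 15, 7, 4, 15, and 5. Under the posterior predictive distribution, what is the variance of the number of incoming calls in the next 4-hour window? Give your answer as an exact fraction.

Total count: 10 + 6 + 9 + 9 + 11 + 15 + 7 + 4 + 15 + 5 = 91.
Total exposure: 10 hours.
Posterior: α' = 18 + 91 = 109, β' = 10 + 10 = 20.
The posterior predictive for a window of length T is Negative Binomial with variance T·α'·(β'+T)/β'² = 4·109·24/400 = 654/25.

654/25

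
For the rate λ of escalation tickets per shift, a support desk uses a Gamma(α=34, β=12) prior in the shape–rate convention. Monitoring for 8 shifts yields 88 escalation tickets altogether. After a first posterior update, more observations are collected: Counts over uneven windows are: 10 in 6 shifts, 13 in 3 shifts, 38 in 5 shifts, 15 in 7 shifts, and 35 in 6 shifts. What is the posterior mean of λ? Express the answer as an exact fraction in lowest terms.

233/47

Total count 88 over total exposure 8 shifts.
After the first batch: Gamma(34 + 88, 12 + 8) = Gamma(122, 20).
Total count: 10 + 13 + 38 + 15 + 35 = 111.
Total exposure: 6 + 3 + 5 + 7 + 6 = 27 shifts.
After the second batch: Gamma(122 + 111, 20 + 27) = Gamma(233, 47).
Posterior mean = α'/β' = 233/47.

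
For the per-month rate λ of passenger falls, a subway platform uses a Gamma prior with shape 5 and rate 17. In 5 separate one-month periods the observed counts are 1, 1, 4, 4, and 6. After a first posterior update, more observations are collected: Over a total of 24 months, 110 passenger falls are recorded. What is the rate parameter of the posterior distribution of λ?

Total count: 1 + 1 + 4 + 4 + 6 = 16.
Total exposure: 5 months.
After the first batch: Gamma(5 + 16, 17 + 5) = Gamma(21, 22).
Total count 110 over total exposure 24 months.
After the second batch: Gamma(21 + 110, 22 + 24) = Gamma(131, 46).

46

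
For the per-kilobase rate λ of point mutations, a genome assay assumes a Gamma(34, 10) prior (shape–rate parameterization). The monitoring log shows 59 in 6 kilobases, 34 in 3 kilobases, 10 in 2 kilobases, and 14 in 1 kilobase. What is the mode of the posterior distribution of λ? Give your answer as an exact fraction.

75/11

Total count: 59 + 34 + 10 + 14 = 117.
Total exposure: 6 + 3 + 2 + 1 = 12 kilobases.
Posterior: α' = 34 + 117 = 151, β' = 10 + 12 = 22.
Posterior mode = (α'−1)/β' = 150/22 = 75/11.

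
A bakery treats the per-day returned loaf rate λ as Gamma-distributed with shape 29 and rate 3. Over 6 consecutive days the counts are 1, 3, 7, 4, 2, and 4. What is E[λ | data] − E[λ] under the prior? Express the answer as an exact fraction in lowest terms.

-37/9

Total count: 1 + 3 + 7 + 4 + 2 + 4 = 21.
Total exposure: 6 days.
Gamma(α, β) with Poisson data over total exposure Σt gives posterior Gamma(α+Σx, β+Σt) = Gamma(50, 9).
Posterior mean = 50/9 = 50/9; prior mean = 29/3 = 29/3. Difference = 50/9 − 29/3 = -37/9.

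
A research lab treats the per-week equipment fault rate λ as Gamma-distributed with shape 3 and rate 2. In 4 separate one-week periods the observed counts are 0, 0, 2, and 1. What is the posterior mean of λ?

1

Total count: 0 + 0 + 2 + 1 = 3.
Total exposure: 4 weeks.
By Gamma–Poisson conjugacy, the posterior is Gamma(α + Σx, β + Σt) = Gamma(3 + 3, 2 + 4) = Gamma(6, 6).
Posterior mean = α'/β' = 6/6 = 1.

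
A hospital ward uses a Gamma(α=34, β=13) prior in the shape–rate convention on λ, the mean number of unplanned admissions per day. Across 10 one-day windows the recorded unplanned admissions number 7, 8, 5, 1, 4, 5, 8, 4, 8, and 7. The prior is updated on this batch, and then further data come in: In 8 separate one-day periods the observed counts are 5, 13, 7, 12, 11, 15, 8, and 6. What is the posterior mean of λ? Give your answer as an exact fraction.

Total count: 7 + 8 + 5 + 1 + 4 + 5 + 8 + 4 + 8 + 7 = 57.
Total exposure: 10 days.
After the first batch: Gamma(34 + 57, 13 + 10) = Gamma(91, 23).
Total count: 5 + 13 + 7 + 12 + 11 + 15 + 8 + 6 = 77.
Total exposure: 8 days.
After the second batch: Gamma(91 + 77, 23 + 8) = Gamma(168, 31).
Posterior mean = α'/β' = 168/31.

168/31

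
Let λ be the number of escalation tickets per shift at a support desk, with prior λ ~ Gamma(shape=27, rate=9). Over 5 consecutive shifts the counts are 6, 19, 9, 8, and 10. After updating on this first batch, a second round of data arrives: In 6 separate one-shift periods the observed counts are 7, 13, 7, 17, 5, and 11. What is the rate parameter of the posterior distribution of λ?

20

Total count: 6 + 19 + 9 + 8 + 10 = 52.
Total exposure: 5 shifts.
After the first batch: Gamma(27 + 52, 9 + 5) = Gamma(79, 14).
Total count: 7 + 13 + 7 + 17 + 5 + 11 = 60.
Total exposure: 6 shifts.
After the second batch: Gamma(79 + 60, 14 + 6) = Gamma(139, 20).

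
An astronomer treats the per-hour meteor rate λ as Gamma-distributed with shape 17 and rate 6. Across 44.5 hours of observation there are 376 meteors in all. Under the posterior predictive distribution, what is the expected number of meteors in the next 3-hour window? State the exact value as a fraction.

Total count 376 over total exposure 44.5 hours.
Conjugate update: add total count to the shape and total exposure to the rate, giving Gamma(393, 101/2).
Predictive mean over a 3-hour window = T·E[λ|data] = 3·393/(101/2) = 2358/101.

2358/101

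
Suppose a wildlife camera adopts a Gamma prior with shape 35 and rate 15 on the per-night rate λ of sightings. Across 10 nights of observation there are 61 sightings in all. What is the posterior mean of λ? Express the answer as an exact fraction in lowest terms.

Total count 61 over total exposure 10 nights.
Gamma(α, β) with Poisson data over total exposure Σt gives posterior Gamma(α+Σx, β+Σt) = Gamma(96, 25).
Posterior mean = α'/β' = 96/25.

96/25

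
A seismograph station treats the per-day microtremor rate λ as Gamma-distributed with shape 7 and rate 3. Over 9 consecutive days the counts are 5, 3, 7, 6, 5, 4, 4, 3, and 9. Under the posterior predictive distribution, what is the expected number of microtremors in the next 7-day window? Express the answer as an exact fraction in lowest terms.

371/12

Total count: 5 + 3 + 7 + 6 + 5 + 4 + 4 + 3 + 9 = 46.
Total exposure: 9 days.
Gamma(α, β) with Poisson data over total exposure Σt gives posterior Gamma(α+Σx, β+Σt) = Gamma(53, 12).
Predictive mean over a 7-day window = T·E[λ|data] = 7·53/12 = 371/12.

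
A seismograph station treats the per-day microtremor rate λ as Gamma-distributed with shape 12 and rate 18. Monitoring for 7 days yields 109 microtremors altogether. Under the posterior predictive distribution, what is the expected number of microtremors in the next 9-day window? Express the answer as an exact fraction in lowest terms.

Total count 109 over total exposure 7 days.
By Gamma–Poisson conjugacy, the posterior is Gamma(α + Σx, β + Σt) = Gamma(12 + 109, 18 + 7) = Gamma(121, 25).
Predictive mean over a 9-day window = T·E[λ|data] = 9·121/25 = 1089/25.

1089/25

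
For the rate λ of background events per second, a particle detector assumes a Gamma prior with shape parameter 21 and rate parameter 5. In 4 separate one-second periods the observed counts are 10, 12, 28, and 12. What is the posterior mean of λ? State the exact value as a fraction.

Total count: 10 + 12 + 28 + 12 = 62.
Total exposure: 4 seconds.
Conjugate update: add total count to the shape and total exposure to the rate, giving Gamma(83, 9).
Posterior mean = α'/β' = 83/9.

83/9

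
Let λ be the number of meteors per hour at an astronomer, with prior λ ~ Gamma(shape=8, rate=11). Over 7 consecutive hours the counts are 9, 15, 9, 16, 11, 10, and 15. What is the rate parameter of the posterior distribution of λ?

18

Total count: 9 + 15 + 9 + 16 + 11 + 10 + 15 = 85.
Total exposure: 7 hours.
Posterior: α' = 8 + 85 = 93, β' = 11 + 7 = 18.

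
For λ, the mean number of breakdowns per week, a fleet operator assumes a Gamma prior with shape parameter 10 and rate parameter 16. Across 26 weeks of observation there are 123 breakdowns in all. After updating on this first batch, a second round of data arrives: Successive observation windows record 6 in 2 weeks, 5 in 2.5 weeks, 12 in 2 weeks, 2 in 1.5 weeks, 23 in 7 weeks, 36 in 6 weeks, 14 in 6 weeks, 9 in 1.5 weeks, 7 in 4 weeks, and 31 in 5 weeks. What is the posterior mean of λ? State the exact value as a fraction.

Total count 123 over total exposure 26 weeks.
After the first batch: Gamma(10 + 123, 16 + 26) = Gamma(133, 42).
Total count: 6 + 5 + 12 + 2 + 23 + 36 + 14 + 9 + 7 + 31 = 145.
Total exposure: 2 + 2.5 + 2 + 1.5 + 7 + 6 + 6 + 1.5 + 4 + 5 = 37.5 weeks.
After the second batch: Gamma(133 + 145, 42 + 37.5) = Gamma(278, 159/2).
Posterior mean = α'/β' = 278/(159/2) = 556/159.

556/159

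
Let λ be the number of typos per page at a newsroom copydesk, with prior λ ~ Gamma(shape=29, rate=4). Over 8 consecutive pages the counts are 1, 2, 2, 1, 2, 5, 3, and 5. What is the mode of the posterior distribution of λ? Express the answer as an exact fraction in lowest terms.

49/12

Total count: 1 + 2 + 2 + 1 + 2 + 5 + 3 + 5 = 21.
Total exposure: 8 pages.
The Gamma prior is conjugate for the Poisson rate, so λ | data ~ Gamma(29+21, 4+8) = Gamma(50, 12).
Posterior mode = (α'−1)/β' = 49/12.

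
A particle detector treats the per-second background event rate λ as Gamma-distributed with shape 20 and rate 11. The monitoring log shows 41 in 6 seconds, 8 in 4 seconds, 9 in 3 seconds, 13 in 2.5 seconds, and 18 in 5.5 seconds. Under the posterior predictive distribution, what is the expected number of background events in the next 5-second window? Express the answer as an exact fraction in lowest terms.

545/32

Total count: 41 + 8 + 9 + 13 + 18 = 89.
Total exposure: 6 + 4 + 3 + 2.5 + 5.5 = 21 seconds.
The Gamma prior is conjugate for the Poisson rate, so λ | data ~ Gamma(20+89, 11+21) = Gamma(109, 32).
Predictive mean over a 5-second window = T·E[λ|data] = 5·109/32 = 545/32.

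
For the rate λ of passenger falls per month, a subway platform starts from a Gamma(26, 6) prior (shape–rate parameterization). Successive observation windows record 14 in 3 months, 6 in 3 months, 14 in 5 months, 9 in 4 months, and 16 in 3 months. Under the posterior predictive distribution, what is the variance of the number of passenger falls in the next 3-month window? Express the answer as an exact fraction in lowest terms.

Total count: 14 + 6 + 14 + 9 + 16 = 59.
Total exposure: 3 + 3 + 5 + 4 + 3 = 18 months.
Posterior: α' = 26 + 59 = 85, β' = 6 + 18 = 24.
The posterior predictive for a window of length T is Negative Binomial with variance T·α'·(β'+T)/β'² = 3·85·27/576 = 765/64.

765/64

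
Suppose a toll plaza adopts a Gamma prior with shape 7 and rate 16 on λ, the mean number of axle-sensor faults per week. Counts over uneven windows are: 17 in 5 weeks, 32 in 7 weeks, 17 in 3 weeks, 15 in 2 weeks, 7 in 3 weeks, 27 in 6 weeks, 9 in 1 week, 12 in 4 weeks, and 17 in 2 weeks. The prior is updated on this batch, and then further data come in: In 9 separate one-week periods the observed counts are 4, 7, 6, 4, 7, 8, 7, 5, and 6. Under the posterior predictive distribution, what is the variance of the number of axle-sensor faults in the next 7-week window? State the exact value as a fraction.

Total count: 17 + 32 + 17 + 15 + 7 + 27 + 9 + 12 + 17 = 153.
Total exposure: 5 + 7 + 3 + 2 + 3 + 6 + 1 + 4 + 2 = 33 weeks.
After the first batch: Gamma(7 + 153, 16 + 33) = Gamma(160, 49).
Total count: 4 + 7 + 6 + 4 + 7 + 8 + 7 + 5 + 6 = 54.
Total exposure: 9 weeks.
After the second batch: Gamma(160 + 54, 49 + 9) = Gamma(214, 58).
The posterior predictive for a window of length T is Negative Binomial with variance T·α'·(β'+T)/β'² = 7·214·65/3364 = 48685/1682.

48685/1682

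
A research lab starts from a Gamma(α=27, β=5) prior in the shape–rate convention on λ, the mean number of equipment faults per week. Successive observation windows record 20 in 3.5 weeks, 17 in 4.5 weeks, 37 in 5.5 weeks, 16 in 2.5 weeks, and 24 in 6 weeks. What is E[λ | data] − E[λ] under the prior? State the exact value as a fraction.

-8/45

Total count: 20 + 17 + 37 + 16 + 24 = 114.
Total exposure: 3.5 + 4.5 + 5.5 + 2.5 + 6 = 22 weeks.
Conjugate update: add total count to the shape and total exposure to the rate, giving Gamma(141, 27).
Posterior mean = 141/27 = 47/9; prior mean = 27/5 = 27/5. Difference = 47/9 − 27/5 = -8/45.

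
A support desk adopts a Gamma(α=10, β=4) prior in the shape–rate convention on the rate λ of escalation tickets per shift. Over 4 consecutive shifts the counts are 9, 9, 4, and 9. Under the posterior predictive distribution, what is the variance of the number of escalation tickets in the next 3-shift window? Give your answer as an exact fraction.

Total count: 9 + 9 + 4 + 9 = 31.
Total exposure: 4 shifts.
By Gamma–Poisson conjugacy, the posterior is Gamma(α + Σx, β + Σt) = Gamma(10 + 31, 4 + 4) = Gamma(41, 8).
The posterior predictive for a window of length T is Negative Binomial with variance T·α'·(β'+T)/β'² = 3·41·11/64 = 1353/64.

1353/64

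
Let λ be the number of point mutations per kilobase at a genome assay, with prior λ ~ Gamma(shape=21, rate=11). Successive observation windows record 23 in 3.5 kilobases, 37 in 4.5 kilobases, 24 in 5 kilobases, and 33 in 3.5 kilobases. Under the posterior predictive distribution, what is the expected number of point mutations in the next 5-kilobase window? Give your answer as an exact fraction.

Total count: 23 + 37 + 24 + 33 = 117.
Total exposure: 3.5 + 4.5 + 5 + 3.5 = 16.5 kilobases.
Posterior: α' = 21 + 117 = 138, β' = 11 + 16.5 = 55/2.
Predictive mean over a 5-kilobase window = T·E[λ|data] = 5·138/(55/2) = 276/11.

276/11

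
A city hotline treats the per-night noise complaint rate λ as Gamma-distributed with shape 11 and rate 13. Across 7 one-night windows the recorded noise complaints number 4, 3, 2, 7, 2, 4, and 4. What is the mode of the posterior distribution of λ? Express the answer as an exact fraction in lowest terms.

9/5

Total count: 4 + 3 + 2 + 7 + 2 + 4 + 4 = 26.
Total exposure: 7 nights.
Posterior: α' = 11 + 26 = 37, β' = 13 + 7 = 20.
Posterior mode = (α'−1)/β' = 36/20 = 9/5.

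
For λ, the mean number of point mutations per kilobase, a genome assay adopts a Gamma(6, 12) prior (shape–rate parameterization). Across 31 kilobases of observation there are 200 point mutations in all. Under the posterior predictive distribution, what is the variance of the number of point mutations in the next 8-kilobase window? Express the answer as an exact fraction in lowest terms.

Total count 200 over total exposure 31 kilobases.
Posterior: α' = 6 + 200 = 206, β' = 12 + 31 = 43.
The posterior predictive for a window of length T is Negative Binomial with variance T·α'·(β'+T)/β'² = 8·206·51/1849 = 84048/1849.

84048/1849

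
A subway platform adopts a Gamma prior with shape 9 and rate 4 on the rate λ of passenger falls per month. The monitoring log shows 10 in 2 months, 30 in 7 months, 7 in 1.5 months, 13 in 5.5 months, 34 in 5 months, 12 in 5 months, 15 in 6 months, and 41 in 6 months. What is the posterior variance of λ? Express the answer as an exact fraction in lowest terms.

19/196

Total count: 10 + 30 + 7 + 13 + 34 + 12 + 15 + 41 = 162.
Total exposure: 2 + 7 + 1.5 + 5.5 + 5 + 5 + 6 + 6 = 38 months.
By Gamma–Poisson conjugacy, the posterior is Gamma(α + Σx, β + Σt) = Gamma(9 + 162, 4 + 38) = Gamma(171, 42).
Posterior variance = α'/β'² = 171/1764 = 19/196.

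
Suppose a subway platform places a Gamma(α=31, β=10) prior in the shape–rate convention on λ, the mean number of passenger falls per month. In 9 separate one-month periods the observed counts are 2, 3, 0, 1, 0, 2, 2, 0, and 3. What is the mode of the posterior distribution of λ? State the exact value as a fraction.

43/19

Total count: 2 + 3 + 0 + 1 + 0 + 2 + 2 + 0 + 3 = 13.
Total exposure: 9 months.
Gamma(α, β) with Poisson data over total exposure Σt gives posterior Gamma(α+Σx, β+Σt) = Gamma(44, 19).
Posterior mode = (α'−1)/β' = 43/19.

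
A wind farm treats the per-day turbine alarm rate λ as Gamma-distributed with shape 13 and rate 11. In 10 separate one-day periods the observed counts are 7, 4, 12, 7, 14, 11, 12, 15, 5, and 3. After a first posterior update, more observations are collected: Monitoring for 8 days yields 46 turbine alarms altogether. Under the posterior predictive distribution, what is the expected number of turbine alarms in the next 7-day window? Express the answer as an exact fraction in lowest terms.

1043/29

Total count: 7 + 4 + 12 + 7 + 14 + 11 + 12 + 15 + 5 + 3 = 90.
Total exposure: 10 days.
After the first batch: Gamma(13 + 90, 11 + 10) = Gamma(103, 21).
Total count 46 over total exposure 8 days.
After the second batch: Gamma(103 + 46, 21 + 8) = Gamma(149, 29).
Predictive mean over a 7-day window = T·E[λ|data] = 7·149/29 = 1043/29.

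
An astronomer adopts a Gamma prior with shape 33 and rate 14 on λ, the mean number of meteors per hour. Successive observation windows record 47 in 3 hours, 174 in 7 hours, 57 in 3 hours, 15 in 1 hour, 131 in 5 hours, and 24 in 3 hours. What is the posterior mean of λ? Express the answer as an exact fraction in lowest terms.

481/36

Total count: 47 + 174 + 57 + 15 + 131 + 24 = 448.
Total exposure: 3 + 7 + 3 + 1 + 5 + 3 = 22 hours.
The Gamma prior is conjugate for the Poisson rate, so λ | data ~ Gamma(33+448, 14+22) = Gamma(481, 36).
Posterior mean = α'/β' = 481/36.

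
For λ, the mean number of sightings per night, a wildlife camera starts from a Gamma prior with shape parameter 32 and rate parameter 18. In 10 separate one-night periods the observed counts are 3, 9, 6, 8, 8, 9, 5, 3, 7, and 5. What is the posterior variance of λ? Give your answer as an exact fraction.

95/784

Total count: 3 + 9 + 6 + 8 + 8 + 9 + 5 + 3 + 7 + 5 = 63.
Total exposure: 10 nights.
The Gamma prior is conjugate for the Poisson rate, so λ | data ~ Gamma(32+63, 18+10) = Gamma(95, 28).
Posterior variance = α'/β'² = 95/784.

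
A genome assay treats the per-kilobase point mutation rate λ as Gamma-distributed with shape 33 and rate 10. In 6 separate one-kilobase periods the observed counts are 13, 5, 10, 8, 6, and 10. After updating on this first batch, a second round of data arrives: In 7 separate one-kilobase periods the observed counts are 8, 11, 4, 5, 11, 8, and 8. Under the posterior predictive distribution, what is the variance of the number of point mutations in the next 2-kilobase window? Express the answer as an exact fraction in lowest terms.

7000/529

Total count: 13 + 5 + 10 + 8 + 6 + 10 = 52.
Total exposure: 6 kilobases.
After the first batch: Gamma(33 + 52, 10 + 6) = Gamma(85, 16).
Total count: 8 + 11 + 4 + 5 + 11 + 8 + 8 = 55.
Total exposure: 7 kilobases.
After the second batch: Gamma(85 + 55, 16 + 7) = Gamma(140, 23).
The posterior predictive for a window of length T is Negative Binomial with variance T·α'·(β'+T)/β'² = 2·140·25/529 = 7000/529.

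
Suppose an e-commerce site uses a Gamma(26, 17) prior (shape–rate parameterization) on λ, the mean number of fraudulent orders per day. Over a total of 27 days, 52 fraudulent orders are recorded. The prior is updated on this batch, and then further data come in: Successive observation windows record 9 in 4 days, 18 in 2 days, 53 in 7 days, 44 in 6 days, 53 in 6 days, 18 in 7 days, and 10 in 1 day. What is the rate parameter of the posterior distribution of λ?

Total count 52 over total exposure 27 days.
After the first batch: Gamma(26 + 52, 17 + 27) = Gamma(78, 44).
Total count: 9 + 18 + 53 + 44 + 53 + 18 + 10 = 205.
Total exposure: 4 + 2 + 7 + 6 + 6 + 7 + 1 = 33 days.
After the second batch: Gamma(78 + 205, 44 + 33) = Gamma(283, 77).

77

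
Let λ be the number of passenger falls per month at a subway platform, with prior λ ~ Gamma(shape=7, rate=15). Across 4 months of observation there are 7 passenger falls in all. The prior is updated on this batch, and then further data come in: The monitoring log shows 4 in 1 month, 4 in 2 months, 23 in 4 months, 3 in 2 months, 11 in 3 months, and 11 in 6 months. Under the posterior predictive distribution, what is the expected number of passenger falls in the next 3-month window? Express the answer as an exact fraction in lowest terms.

210/37

Total count 7 over total exposure 4 months.
After the first batch: Gamma(7 + 7, 15 + 4) = Gamma(14, 19).
Total count: 4 + 4 + 23 + 3 + 11 + 11 = 56.
Total exposure: 1 + 2 + 4 + 2 + 3 + 6 = 18 months.
After the second batch: Gamma(14 + 56, 19 + 18) = Gamma(70, 37).
Predictive mean over a 3-month window = T·E[λ|data] = 3·70/37 = 210/37.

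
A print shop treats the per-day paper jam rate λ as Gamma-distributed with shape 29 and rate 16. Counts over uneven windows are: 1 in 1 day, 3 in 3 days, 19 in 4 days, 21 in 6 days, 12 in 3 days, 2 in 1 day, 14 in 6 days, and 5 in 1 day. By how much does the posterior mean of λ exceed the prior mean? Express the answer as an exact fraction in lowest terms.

507/656

Total count: 1 + 3 + 19 + 21 + 12 + 2 + 14 + 5 = 77.
Total exposure: 1 + 3 + 4 + 6 + 3 + 1 + 6 + 1 = 25 days.
Posterior: α' = 29 + 77 = 106, β' = 16 + 25 = 41.
Posterior mean = 106/41 = 106/41; prior mean = 29/16 = 29/16. Difference = 106/41 − 29/16 = 507/656.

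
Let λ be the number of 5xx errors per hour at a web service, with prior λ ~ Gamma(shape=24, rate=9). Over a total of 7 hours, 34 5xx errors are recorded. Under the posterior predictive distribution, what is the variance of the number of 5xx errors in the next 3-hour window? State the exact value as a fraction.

Total count 34 over total exposure 7 hours.
By Gamma–Poisson conjugacy, the posterior is Gamma(α + Σx, β + Σt) = Gamma(24 + 34, 9 + 7) = Gamma(58, 16).
The posterior predictive for a window of length T is Negative Binomial with variance T·α'·(β'+T)/β'² = 3·58·19/256 = 1653/128.

1653/128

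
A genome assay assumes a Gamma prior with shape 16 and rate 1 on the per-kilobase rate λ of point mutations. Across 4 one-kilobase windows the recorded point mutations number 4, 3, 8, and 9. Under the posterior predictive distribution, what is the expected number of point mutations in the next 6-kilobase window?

Total count: 4 + 3 + 8 + 9 = 24.
Total exposure: 4 kilobases.
The Gamma prior is conjugate for the Poisson rate, so λ | data ~ Gamma(16+24, 1+4) = Gamma(40, 5).
Predictive mean over a 6-kilobase window = T·E[λ|data] = 6·40/5 = 48.

48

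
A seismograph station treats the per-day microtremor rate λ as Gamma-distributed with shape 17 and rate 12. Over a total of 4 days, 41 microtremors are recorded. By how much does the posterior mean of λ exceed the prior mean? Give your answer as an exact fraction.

53/24

Total count 41 over total exposure 4 days.
Conjugate update: add total count to the shape and total exposure to the rate, giving Gamma(58, 16).
Posterior mean = 58/16 = 29/8; prior mean = 17/12 = 17/12. Difference = 29/8 − 17/12 = 53/24.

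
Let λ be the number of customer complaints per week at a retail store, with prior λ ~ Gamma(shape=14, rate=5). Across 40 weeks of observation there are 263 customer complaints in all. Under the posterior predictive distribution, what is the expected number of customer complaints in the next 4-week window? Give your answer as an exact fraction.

1108/45

Total count 263 over total exposure 40 weeks.
Conjugate update: add total count to the shape and total exposure to the rate, giving Gamma(277, 45).
Predictive mean over a 4-week window = T·E[λ|data] = 4·277/45 = 1108/45.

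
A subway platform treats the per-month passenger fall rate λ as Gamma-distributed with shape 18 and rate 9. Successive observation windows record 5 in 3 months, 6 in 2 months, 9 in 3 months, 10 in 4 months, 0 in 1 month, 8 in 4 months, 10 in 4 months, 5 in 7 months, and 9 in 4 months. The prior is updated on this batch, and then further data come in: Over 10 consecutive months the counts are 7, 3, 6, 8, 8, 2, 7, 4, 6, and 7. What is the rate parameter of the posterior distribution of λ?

51

Total count: 5 + 6 + 9 + 10 + 0 + 8 + 10 + 5 + 9 = 62.
Total exposure: 3 + 2 + 3 + 4 + 1 + 4 + 4 + 7 + 4 = 32 months.
After the first batch: Gamma(18 + 62, 9 + 32) = Gamma(80, 41).
Total count: 7 + 3 + 6 + 8 + 8 + 2 + 7 + 4 + 6 + 7 = 58.
Total exposure: 10 months.
After the second batch: Gamma(80 + 58, 41 + 10) = Gamma(138, 51).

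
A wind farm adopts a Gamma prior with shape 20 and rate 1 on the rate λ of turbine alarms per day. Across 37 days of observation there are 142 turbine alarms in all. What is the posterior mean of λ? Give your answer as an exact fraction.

Total count 142 over total exposure 37 days.
By Gamma–Poisson conjugacy, the posterior is Gamma(α + Σx, β + Σt) = Gamma(20 + 142, 1 + 37) = Gamma(162, 38).
Posterior mean = α'/β' = 162/38 = 81/19.

81/19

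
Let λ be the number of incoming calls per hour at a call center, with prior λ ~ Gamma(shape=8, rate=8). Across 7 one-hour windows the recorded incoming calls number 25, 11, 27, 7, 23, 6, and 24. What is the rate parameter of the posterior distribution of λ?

Total count: 25 + 11 + 27 + 7 + 23 + 6 + 24 = 123.
Total exposure: 7 hours.
By Gamma–Poisson conjugacy, the posterior is Gamma(α + Σx, β + Σt) = Gamma(8 + 123, 8 + 7) = Gamma(131, 15).

15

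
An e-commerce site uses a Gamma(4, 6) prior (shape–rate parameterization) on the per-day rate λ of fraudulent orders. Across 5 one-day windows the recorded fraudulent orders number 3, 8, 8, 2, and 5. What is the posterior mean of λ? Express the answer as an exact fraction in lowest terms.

30/11

Total count: 3 + 8 + 8 + 2 + 5 = 26.
Total exposure: 5 days.
By Gamma–Poisson conjugacy, the posterior is Gamma(α + Σx, β + Σt) = Gamma(4 + 26, 6 + 5) = Gamma(30, 11).
Posterior mean = α'/β' = 30/11.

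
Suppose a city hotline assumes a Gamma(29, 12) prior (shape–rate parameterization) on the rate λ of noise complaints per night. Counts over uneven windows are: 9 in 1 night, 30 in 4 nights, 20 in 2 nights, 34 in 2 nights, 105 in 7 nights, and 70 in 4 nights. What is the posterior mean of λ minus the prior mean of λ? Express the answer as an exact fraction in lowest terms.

Total count: 9 + 30 + 20 + 34 + 105 + 70 = 268.
Total exposure: 1 + 4 + 2 + 2 + 7 + 4 = 20 nights.
The Gamma prior is conjugate for the Poisson rate, so λ | data ~ Gamma(29+268, 12+20) = Gamma(297, 32).
Posterior mean = 297/32 = 297/32; prior mean = 29/12 = 29/12. Difference = 297/32 − 29/12 = 659/96.

659/96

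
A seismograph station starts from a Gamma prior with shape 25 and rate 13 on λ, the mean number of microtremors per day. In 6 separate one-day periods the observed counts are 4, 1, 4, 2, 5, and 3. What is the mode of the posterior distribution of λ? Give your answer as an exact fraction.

43/19

Total count: 4 + 1 + 4 + 2 + 5 + 3 = 19.
Total exposure: 6 days.
By Gamma–Poisson conjugacy, the posterior is Gamma(α + Σx, β + Σt) = Gamma(25 + 19, 13 + 6) = Gamma(44, 19).
Posterior mode = (α'−1)/β' = 43/19.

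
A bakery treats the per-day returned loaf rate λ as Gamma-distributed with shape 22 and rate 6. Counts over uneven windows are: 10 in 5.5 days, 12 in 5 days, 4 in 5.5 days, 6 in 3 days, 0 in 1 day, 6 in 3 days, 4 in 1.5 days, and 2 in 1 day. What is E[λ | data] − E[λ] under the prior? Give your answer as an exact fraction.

-11/7

Total count: 10 + 12 + 4 + 6 + 0 + 6 + 4 + 2 = 44.
Total exposure: 5.5 + 5 + 5.5 + 3 + 1 + 3 + 1.5 + 1 = 25.5 days.
The Gamma prior is conjugate for the Poisson rate, so λ | data ~ Gamma(22+44, 6+25.5) = Gamma(66, 63/2).
Posterior mean = 66/(63/2) = 44/21; prior mean = 22/6 = 11/3. Difference = 44/21 − 11/3 = -11/7.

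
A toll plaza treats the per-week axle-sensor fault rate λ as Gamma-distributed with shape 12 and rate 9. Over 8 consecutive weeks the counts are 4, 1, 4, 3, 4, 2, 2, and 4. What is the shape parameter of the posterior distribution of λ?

Total count: 4 + 1 + 4 + 3 + 4 + 2 + 2 + 4 = 24.
Total exposure: 8 weeks.
The Gamma prior is conjugate for the Poisson rate, so λ | data ~ Gamma(12+24, 9+8) = Gamma(36, 17).

36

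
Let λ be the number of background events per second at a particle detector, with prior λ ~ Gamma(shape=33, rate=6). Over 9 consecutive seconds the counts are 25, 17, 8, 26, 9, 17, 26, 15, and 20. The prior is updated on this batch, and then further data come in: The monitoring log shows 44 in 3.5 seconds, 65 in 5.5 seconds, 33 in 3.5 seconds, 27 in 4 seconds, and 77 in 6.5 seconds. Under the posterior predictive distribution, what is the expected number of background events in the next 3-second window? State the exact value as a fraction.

663/19

Total count: 25 + 17 + 8 + 26 + 9 + 17 + 26 + 15 + 20 = 163.
Total exposure: 9 seconds.
After the first batch: Gamma(33 + 163, 6 + 9) = Gamma(196, 15).
Total count: 44 + 65 + 33 + 27 + 77 = 246.
Total exposure: 3.5 + 5.5 + 3.5 + 4 + 6.5 = 23 seconds.
After the second batch: Gamma(196 + 246, 15 + 23) = Gamma(442, 38).
Predictive mean over a 3-second window = T·E[λ|data] = 3·442/38 = 663/19.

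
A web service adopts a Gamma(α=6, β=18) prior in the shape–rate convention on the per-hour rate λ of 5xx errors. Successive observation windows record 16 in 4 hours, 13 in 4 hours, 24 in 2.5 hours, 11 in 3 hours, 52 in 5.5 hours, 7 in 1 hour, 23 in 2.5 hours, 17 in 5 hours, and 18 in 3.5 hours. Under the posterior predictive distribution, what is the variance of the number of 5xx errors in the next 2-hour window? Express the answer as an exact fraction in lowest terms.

19074/2401

Total count: 16 + 13 + 24 + 11 + 52 + 7 + 23 + 17 + 18 = 181.
Total exposure: 4 + 4 + 2.5 + 3 + 5.5 + 1 + 2.5 + 5 + 3.5 = 31 hours.
By Gamma–Poisson conjugacy, the posterior is Gamma(α + Σx, β + Σt) = Gamma(6 + 181, 18 + 31) = Gamma(187, 49).
The posterior predictive for a window of length T is Negative Binomial with variance T·α'·(β'+T)/β'² = 2·187·51/2401 = 19074/2401.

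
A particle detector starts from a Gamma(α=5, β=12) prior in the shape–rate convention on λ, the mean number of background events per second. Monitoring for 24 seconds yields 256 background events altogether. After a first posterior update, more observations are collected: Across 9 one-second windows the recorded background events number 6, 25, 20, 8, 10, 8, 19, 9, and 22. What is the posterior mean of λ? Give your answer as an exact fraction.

388/45

Total count 256 over total exposure 24 seconds.
After the first batch: Gamma(5 + 256, 12 + 24) = Gamma(261, 36).
Total count: 6 + 25 + 20 + 8 + 10 + 8 + 19 + 9 + 22 = 127.
Total exposure: 9 seconds.
After the second batch: Gamma(261 + 127, 36 + 9) = Gamma(388, 45).
Posterior mean = α'/β' = 388/45.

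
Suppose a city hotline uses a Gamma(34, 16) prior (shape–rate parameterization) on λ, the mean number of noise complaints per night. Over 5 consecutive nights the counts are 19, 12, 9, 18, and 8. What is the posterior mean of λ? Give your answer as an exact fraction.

Total count: 19 + 12 + 9 + 18 + 8 = 66.
Total exposure: 5 nights.
The Gamma prior is conjugate for the Poisson rate, so λ | data ~ Gamma(34+66, 16+5) = Gamma(100, 21).
Posterior mean = α'/β' = 100/21.

100/21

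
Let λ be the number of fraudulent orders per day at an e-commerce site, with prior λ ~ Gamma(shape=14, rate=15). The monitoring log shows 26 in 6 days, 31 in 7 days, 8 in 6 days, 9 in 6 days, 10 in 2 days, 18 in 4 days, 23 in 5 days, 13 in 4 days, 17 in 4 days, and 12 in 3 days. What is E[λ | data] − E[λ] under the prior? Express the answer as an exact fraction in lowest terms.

1847/930

Total count: 26 + 31 + 8 + 9 + 10 + 18 + 23 + 13 + 17 + 12 = 167.
Total exposure: 6 + 7 + 6 + 6 + 2 + 4 + 5 + 4 + 4 + 3 = 47 days.
By Gamma–Poisson conjugacy, the posterior is Gamma(α + Σx, β + Σt) = Gamma(14 + 167, 15 + 47) = Gamma(181, 62).
Posterior mean = 181/62 = 181/62; prior mean = 14/15 = 14/15. Difference = 181/62 − 14/15 = 1847/930.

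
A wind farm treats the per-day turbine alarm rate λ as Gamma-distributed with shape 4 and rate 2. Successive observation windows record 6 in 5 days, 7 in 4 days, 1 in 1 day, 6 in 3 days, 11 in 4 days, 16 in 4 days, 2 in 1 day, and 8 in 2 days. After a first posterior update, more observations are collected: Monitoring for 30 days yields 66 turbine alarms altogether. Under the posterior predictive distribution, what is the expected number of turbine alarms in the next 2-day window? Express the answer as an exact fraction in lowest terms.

127/28

Total count: 6 + 7 + 1 + 6 + 11 + 16 + 2 + 8 = 57.
Total exposure: 5 + 4 + 1 + 3 + 4 + 4 + 1 + 2 = 24 days.
After the first batch: Gamma(4 + 57, 2 + 24) = Gamma(61, 26).
Total count 66 over total exposure 30 days.
After the second batch: Gamma(61 + 66, 26 + 30) = Gamma(127, 56).
Predictive mean over a 2-day window = T·E[λ|data] = 2·127/56 = 127/28.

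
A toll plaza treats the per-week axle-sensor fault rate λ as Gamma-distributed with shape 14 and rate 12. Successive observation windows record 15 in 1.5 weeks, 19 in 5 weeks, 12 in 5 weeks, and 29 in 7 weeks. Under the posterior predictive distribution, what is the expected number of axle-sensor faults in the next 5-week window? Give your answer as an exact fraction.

Total count: 15 + 19 + 12 + 29 = 75.
Total exposure: 1.5 + 5 + 5 + 7 = 18.5 weeks.
Conjugate update: add total count to the shape and total exposure to the rate, giving Gamma(89, 61/2).
Predictive mean over a 5-week window = T·E[λ|data] = 5·89/(61/2) = 890/61.

890/61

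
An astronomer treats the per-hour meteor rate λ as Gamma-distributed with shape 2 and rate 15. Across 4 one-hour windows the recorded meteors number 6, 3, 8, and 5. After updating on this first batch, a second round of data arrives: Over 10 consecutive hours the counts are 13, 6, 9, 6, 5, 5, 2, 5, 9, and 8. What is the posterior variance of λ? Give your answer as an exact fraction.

92/841

Total count: 6 + 3 + 8 + 5 = 22.
Total exposure: 4 hours.
After the first batch: Gamma(2 + 22, 15 + 4) = Gamma(24, 19).
Total count: 13 + 6 + 9 + 6 + 5 + 5 + 2 + 5 + 9 + 8 = 68.
Total exposure: 10 hours.
After the second batch: Gamma(24 + 68, 19 + 10) = Gamma(92, 29).
Posterior variance = α'/β'² = 92/841.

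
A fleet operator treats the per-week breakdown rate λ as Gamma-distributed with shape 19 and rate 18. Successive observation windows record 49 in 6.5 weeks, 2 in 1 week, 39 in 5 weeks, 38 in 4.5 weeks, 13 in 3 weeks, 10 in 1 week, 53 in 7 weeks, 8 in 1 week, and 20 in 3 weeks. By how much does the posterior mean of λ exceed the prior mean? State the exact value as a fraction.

Total count: 49 + 2 + 39 + 38 + 13 + 10 + 53 + 8 + 20 = 232.
Total exposure: 6.5 + 1 + 5 + 4.5 + 3 + 1 + 7 + 1 + 3 = 32 weeks.
The Gamma prior is conjugate for the Poisson rate, so λ | data ~ Gamma(19+232, 18+32) = Gamma(251, 50).
Posterior mean = 251/50 = 251/50; prior mean = 19/18 = 19/18. Difference = 251/50 − 19/18 = 892/225.

892/225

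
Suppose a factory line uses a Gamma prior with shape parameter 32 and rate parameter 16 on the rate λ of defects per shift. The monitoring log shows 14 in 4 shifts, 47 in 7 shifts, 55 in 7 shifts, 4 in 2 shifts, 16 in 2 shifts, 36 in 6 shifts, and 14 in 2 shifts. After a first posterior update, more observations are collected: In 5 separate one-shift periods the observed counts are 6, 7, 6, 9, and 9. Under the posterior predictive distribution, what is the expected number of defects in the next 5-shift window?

Total count: 14 + 47 + 55 + 4 + 16 + 36 + 14 = 186.
Total exposure: 4 + 7 + 7 + 2 + 2 + 6 + 2 = 30 shifts.
After the first batch: Gamma(32 + 186, 16 + 30) = Gamma(218, 46).
Total count: 6 + 7 + 6 + 9 + 9 = 37.
Total exposure: 5 shifts.
After the second batch: Gamma(218 + 37, 46 + 5) = Gamma(255, 51).
Predictive mean over a 5-shift window = T·E[λ|data] = 5·255/51 = 25.

25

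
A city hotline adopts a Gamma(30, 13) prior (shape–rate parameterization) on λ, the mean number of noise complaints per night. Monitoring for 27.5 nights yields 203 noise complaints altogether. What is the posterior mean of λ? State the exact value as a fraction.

466/81

Total count 203 over total exposure 27.5 nights.
Posterior: α' = 30 + 203 = 233, β' = 13 + 27.5 = 81/2.
Posterior mean = α'/β' = 233/(81/2) = 466/81.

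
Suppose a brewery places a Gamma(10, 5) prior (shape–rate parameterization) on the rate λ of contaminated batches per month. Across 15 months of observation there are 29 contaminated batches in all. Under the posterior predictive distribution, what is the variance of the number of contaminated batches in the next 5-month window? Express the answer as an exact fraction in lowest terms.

195/16

Total count 29 over total exposure 15 months.
The Gamma prior is conjugate for the Poisson rate, so λ | data ~ Gamma(10+29, 5+15) = Gamma(39, 20).
The posterior predictive for a window of length T is Negative Binomial with variance T·α'·(β'+T)/β'² = 5·39·25/400 = 195/16.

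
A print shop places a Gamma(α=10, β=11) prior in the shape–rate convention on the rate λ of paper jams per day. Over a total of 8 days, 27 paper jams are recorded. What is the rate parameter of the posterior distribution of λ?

19

Total count 27 over total exposure 8 days.
Conjugate update: add total count to the shape and total exposure to the rate, giving Gamma(37, 19).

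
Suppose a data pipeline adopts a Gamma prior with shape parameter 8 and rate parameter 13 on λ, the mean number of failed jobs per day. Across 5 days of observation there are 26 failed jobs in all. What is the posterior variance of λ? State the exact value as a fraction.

Total count 26 over total exposure 5 days.
Gamma(α, β) with Poisson data over total exposure Σt gives posterior Gamma(α+Σx, β+Σt) = Gamma(34, 18).
Posterior variance = α'/β'² = 34/324 = 17/162.

17/162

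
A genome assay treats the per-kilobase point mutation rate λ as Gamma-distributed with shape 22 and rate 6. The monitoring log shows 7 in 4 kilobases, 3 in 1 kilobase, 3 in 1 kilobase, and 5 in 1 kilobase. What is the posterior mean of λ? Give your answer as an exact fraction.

40/13

Total count: 7 + 3 + 3 + 5 = 18.
Total exposure: 4 + 1 + 1 + 1 = 7 kilobases.
The Gamma prior is conjugate for the Poisson rate, so λ | data ~ Gamma(22+18, 6+7) = Gamma(40, 13).
Posterior mean = α'/β' = 40/13.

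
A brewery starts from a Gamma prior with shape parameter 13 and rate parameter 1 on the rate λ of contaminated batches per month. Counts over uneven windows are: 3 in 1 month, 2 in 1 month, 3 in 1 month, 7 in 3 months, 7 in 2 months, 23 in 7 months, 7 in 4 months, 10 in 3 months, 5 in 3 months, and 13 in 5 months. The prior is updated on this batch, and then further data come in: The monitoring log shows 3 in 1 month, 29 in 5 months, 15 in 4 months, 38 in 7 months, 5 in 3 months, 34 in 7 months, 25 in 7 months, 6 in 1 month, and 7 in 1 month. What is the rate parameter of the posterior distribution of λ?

Total count: 3 + 2 + 3 + 7 + 7 + 23 + 7 + 10 + 5 + 13 = 80.
Total exposure: 1 + 1 + 1 + 3 + 2 + 7 + 4 + 3 + 3 + 5 = 30 months.
After the first batch: Gamma(13 + 80, 1 + 30) = Gamma(93, 31).
Total count: 3 + 29 + 15 + 38 + 5 + 34 + 25 + 6 + 7 = 162.
Total exposure: 1 + 5 + 4 + 7 + 3 + 7 + 7 + 1 + 1 = 36 months.
After the second batch: Gamma(93 + 162, 31 + 36) = Gamma(255, 67).

67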